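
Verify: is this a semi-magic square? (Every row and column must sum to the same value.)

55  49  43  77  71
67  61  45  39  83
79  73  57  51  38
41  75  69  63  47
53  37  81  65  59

No — column 4 sums to 295 but row 3 sums to 298.

Row 1: 55 + 49 + 43 + 77 + 71 = 295.
Row 2: 67 + 61 + 45 + 39 + 83 = 295.
Row 3: 79 + 73 + 57 + 51 + 38 = 298.
Row 4: 41 + 75 + 69 + 63 + 47 = 295.
Row 5: 53 + 37 + 81 + 65 + 59 = 295.
Column 1: 55 + 67 + 79 + 41 + 53 = 295.
Column 2: 49 + 61 + 73 + 75 + 37 = 295.
Column 3: 43 + 45 + 57 + 69 + 81 = 295.
Column 4: 77 + 39 + 51 + 63 + 65 = 295.
Column 5: 71 + 83 + 38 + 47 + 59 = 298.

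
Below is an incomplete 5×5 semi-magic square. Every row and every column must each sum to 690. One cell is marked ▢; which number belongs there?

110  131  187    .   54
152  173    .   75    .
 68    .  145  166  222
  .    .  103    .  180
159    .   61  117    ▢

Row 1 needs 690; the known cells sum to 482, so (1,4) = 208.
From row 3, 690 − (68 + 145 + 166 + 222) gives (3,2) = 89.
Column 1 needs 690; the known cells sum to 489, so (4,1) = 201.
Using column 3: 187 + 145 + 103 + 61 + ? → (2,3) = 690 − 496 = 194.
Column 4: 208 + 75 + 166 + 117 + ? = 690, so (4,4) = 124.
The remaining cell in row 2 is (2,5) = 690 − 594 = 96.
Row 4: 201 + 103 + 124 + 180 + ? = 690, so (4,2) = 82.
Using column 2: 131 + 173 + 89 + 82 + ? → (5,2) = 690 − 475 = 215.
From column 5, 690 − (54 + 96 + 222 + 180) gives (5,5) = 138.

138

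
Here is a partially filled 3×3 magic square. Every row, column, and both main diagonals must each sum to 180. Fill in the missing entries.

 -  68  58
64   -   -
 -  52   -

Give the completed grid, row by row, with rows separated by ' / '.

From row 1, 180 − (68 + 58) gives (1,1) = 54.
Column 1: 54 + 64 + ? = 180, so (3,1) = 62.
Column 2: 68 + 52 + ? = 180, so (2,2) = 60.
Main diagonal: 54 + 60 + ? = 180, so (3,3) = 66.
The remaining cell in row 2 is (2,3) = 180 − 124 = 56.

54 68 58 / 64 60 56 / 62 52 66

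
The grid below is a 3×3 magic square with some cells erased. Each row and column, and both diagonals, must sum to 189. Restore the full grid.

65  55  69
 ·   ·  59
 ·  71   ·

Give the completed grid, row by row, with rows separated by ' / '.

Column 2 must total 189; the given cells sum to 126, so (2,2) = 63.
The remaining cell in column 3 is (3,3) = 189 − 128 = 61.
The remaining cell in anti-diagonal is (3,1) = 189 − 132 = 57.
Row 2: 63 + 59 + ? = 189, so (2,1) = 67.

65 55 69 / 67 63 59 / 57 71 61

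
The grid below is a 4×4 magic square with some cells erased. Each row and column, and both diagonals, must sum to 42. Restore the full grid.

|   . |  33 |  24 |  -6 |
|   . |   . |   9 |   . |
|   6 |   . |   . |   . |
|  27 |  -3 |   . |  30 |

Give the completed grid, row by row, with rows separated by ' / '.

-9 33 24 -6 / 18 0 9 15 / 6 12 21 3 / 27 -3 -12 30

Using row 1: 33 + 24 + (-6) + ? → (1,1) = 42 − 51 = -9.
Row 4 must total 42; the given cells sum to 54, so (4,3) = -12.
Using column 1: -9 + 6 + 27 + ? → (2,1) = 42 − 24 = 18.
Column 3 must total 42; the given cells sum to 21, so (3,3) = 21.
The remaining cell in main diagonal is (2,2) = 42 − 42 = 0.
Using anti-diagonal: -6 + 9 + 27 + ? → (3,2) = 42 − 30 = 12.
Using row 2: 18 + 0 + 9 + ? → (2,4) = 42 − 27 = 15.
Row 3: 6 + 12 + 21 + ? = 42, so (3,4) = 3.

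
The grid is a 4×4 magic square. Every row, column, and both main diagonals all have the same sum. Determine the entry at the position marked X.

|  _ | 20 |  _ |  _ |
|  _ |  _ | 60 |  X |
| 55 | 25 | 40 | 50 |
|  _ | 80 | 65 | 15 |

30

Row 3 is complete and sums to 170; that is the magic constant.
Row 4 needs 170; the known cells sum to 160, so (4,1) = 10.
Column 2 must total 170; the given cells sum to 125, so (2,2) = 45.
Column 3: 60 + 40 + 65 + ? = 170, so (1,3) = 5.
From main diagonal, 170 − (45 + 40 + 15) gives (1,1) = 70.
The remaining cell in anti-diagonal is (1,4) = 170 − 95 = 75.
Using column 1: 70 + 55 + 10 + ? → (2,1) = 170 − 135 = 35.
Column 4 needs 170; the known cells sum to 140, so (2,4) = 30.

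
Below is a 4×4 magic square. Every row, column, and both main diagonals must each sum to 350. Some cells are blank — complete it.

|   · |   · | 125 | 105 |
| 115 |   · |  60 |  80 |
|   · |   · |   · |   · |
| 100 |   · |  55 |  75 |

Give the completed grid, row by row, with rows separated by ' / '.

The remaining cell in row 2 is (2,2) = 350 − 255 = 95.
Row 4: 100 + 55 + 75 + ? = 350, so (4,2) = 120.
Using column 3: 125 + 60 + 55 + ? → (3,3) = 350 − 240 = 110.
Column 4 must total 350; the given cells sum to 260, so (3,4) = 90.
Main diagonal needs 350; the known cells sum to 280, so (1,1) = 70.
Anti-diagonal: 105 + 60 + 100 + ? = 350, so (3,2) = 85.
Row 1 needs 350; the known cells sum to 300, so (1,2) = 50.
From row 3, 350 − (85 + 110 + 90) gives (3,1) = 65.

70 50 125 105 / 115 95 60 80 / 65 85 110 90 / 100 120 55 75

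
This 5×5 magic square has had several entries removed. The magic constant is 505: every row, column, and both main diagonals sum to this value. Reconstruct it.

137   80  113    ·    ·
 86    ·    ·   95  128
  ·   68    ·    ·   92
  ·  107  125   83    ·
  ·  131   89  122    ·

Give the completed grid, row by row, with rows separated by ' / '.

137 80 113 71 104 / 86 119 77 95 128 / 110 68 101 134 92 / 74 107 125 83 116 / 98 131 89 122 65

The remaining cell in column 2 is (2,2) = 505 − 386 = 119.
Row 2 must total 505; the given cells sum to 428, so (2,3) = 77.
From column 3, 505 − (113 + 77 + 125 + 89) gives (3,3) = 101.
The remaining cell in main diagonal is (5,5) = 505 − 440 = 65.
Row 5: 131 + 89 + 122 + 65 + ? = 505, so (5,1) = 98.
The remaining cell in anti-diagonal is (1,5) = 505 − 401 = 104.
Using row 1: 137 + 80 + 113 + 104 + ? → (1,4) = 505 − 434 = 71.
Column 4 needs 505; the known cells sum to 371, so (3,4) = 134.
From column 5, 505 − (104 + 128 + 92 + 65) gives (4,5) = 116.
The remaining cell in row 3 is (3,1) = 505 − 395 = 110.
Row 4: 107 + 125 + 83 + 116 + ? = 505, so (4,1) = 74.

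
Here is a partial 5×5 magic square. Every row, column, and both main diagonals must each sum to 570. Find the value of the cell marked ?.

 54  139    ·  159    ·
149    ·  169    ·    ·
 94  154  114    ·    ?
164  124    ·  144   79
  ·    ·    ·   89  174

134

Row 4: 164 + 124 + 144 + 79 + ? = 570, so (4,3) = 59.
Column 1: 54 + 149 + 94 + 164 + ? = 570, so (5,1) = 109.
Main diagonal must total 570; the given cells sum to 486, so (2,2) = 84.
From column 2, 570 − (139 + 84 + 154 + 124) gives (5,2) = 69.
Row 5 needs 570; the known cells sum to 441, so (5,3) = 129.
Using column 3: 169 + 114 + 59 + 129 + ? → (1,3) = 570 − 471 = 99.
Row 1: 54 + 139 + 99 + 159 + ? = 570, so (1,5) = 119.
From anti-diagonal, 570 − (119 + 114 + 124 + 109) gives (2,4) = 104.
Row 2: 149 + 84 + 169 + 104 + ? = 570, so (2,5) = 64.
From column 4, 570 − (159 + 104 + 144 + 89) gives (3,4) = 74.
Column 5 must total 570; the given cells sum to 436, so (3,5) = 134.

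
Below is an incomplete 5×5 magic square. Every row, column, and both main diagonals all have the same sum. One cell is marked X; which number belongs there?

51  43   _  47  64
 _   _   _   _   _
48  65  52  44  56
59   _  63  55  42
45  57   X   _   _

49

Row 3 is complete and sums to 265; that is the magic constant.
From row 1, 265 − (51 + 43 + 47 + 64) gives (1,3) = 60.
From row 4, 265 − (59 + 63 + 55 + 42) gives (4,2) = 46.
The remaining cell in column 1 is (2,1) = 265 − 203 = 62.
From column 2, 265 − (43 + 65 + 46 + 57) gives (2,2) = 54.
From main diagonal, 265 − (51 + 54 + 52 + 55) gives (5,5) = 53.
Anti-diagonal needs 265; the known cells sum to 207, so (2,4) = 58.
The remaining cell in column 4 is (5,4) = 265 − 204 = 61.
From column 5, 265 − (64 + 56 + 42 + 53) gives (2,5) = 50.
Row 2 must total 265; the given cells sum to 224, so (2,3) = 41.
Row 5 must total 265; the given cells sum to 216, so (5,3) = 49.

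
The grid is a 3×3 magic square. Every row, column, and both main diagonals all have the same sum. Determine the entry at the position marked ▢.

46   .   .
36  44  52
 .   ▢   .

Row 2 is complete and sums to 132; that is the magic constant.
Using column 1: 46 + 36 + ? → (3,1) = 132 − 82 = 50.
From main diagonal, 132 − (46 + 44) gives (3,3) = 42.
Anti-diagonal needs 132; the known cells sum to 94, so (1,3) = 38.
Row 1 must total 132; the given cells sum to 84, so (1,2) = 48.
Row 3: 50 + 42 + ? = 132, so (3,2) = 40.

40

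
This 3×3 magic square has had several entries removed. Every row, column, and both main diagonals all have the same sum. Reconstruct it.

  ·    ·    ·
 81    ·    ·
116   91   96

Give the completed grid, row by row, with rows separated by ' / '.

Row 3 is already complete: 116 + 91 + 96 = 303, so that is the magic constant.
Column 1 must total 303; the given cells sum to 197, so (1,1) = 106.
Main diagonal needs 303; the known cells sum to 202, so (2,2) = 101.
Anti-diagonal must total 303; the given cells sum to 217, so (1,3) = 86.
From row 1, 303 − (106 + 86) gives (1,2) = 111.
From row 2, 303 − (81 + 101) gives (2,3) = 121.

106 111 86 / 81 101 121 / 116 91 96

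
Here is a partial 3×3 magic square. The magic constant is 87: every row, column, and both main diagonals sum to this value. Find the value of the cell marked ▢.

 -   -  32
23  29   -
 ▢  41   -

26

From row 2, 87 − (23 + 29) gives (2,3) = 35.
Column 2: 29 + 41 + ? = 87, so (1,2) = 17.
The remaining cell in column 3 is (3,3) = 87 − 67 = 20.
Using main diagonal: 29 + 20 + ? → (1,1) = 87 − 49 = 38.
The remaining cell in anti-diagonal is (3,1) = 87 − 61 = 26.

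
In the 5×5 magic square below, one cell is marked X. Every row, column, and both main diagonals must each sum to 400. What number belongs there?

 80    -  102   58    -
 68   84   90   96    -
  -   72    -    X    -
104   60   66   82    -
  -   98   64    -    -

The remaining cell in row 2 is (2,5) = 400 − 338 = 62.
From row 4, 400 − (104 + 60 + 66 + 82) gives (4,5) = 88.
From column 2, 400 − (84 + 72 + 60 + 98) gives (1,2) = 86.
From column 3, 400 − (102 + 90 + 66 + 64) gives (3,3) = 78.
Using main diagonal: 80 + 84 + 78 + 82 + ? → (5,5) = 400 − 324 = 76.
Using row 1: 80 + 86 + 102 + 58 + ? → (1,5) = 400 − 326 = 74.
Column 5 must total 400; the given cells sum to 300, so (3,5) = 100.
Anti-diagonal needs 400; the known cells sum to 308, so (5,1) = 92.
The remaining cell in row 5 is (5,4) = 400 − 330 = 70.
From column 1, 400 − (80 + 68 + 104 + 92) gives (3,1) = 56.
From column 4, 400 − (58 + 96 + 82 + 70) gives (3,4) = 94.

94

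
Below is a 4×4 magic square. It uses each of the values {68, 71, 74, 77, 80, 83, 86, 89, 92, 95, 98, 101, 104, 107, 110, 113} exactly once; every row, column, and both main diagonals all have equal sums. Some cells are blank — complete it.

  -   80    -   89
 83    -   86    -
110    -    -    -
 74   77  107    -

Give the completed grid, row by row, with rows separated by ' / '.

The 16 entries sum to 1448, so each line sums to 1448/4 = 362.
From row 4, 362 − (74 + 77 + 107) gives (4,4) = 104.
From column 1, 362 − (83 + 110 + 74) gives (1,1) = 95.
Anti-diagonal needs 362; the known cells sum to 249, so (3,2) = 113.
Row 1 needs 362; the known cells sum to 264, so (1,3) = 98.
Using column 2: 80 + 113 + 77 + ? → (2,2) = 362 − 270 = 92.
Using column 3: 98 + 86 + 107 + ? → (3,3) = 362 − 291 = 71.
Row 2: 83 + 92 + 86 + ? = 362, so (2,4) = 101.
Using row 3: 110 + 113 + 71 + ? → (3,4) = 362 − 294 = 68.

95 80 98 89 / 83 92 86 101 / 110 113 71 68 / 74 77 107 104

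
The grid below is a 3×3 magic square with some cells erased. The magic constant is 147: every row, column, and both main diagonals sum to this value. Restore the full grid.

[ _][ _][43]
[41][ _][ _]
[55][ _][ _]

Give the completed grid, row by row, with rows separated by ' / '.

51 53 43 / 41 49 57 / 55 45 47

Using column 1: 41 + 55 + ? → (1,1) = 147 − 96 = 51.
The remaining cell in anti-diagonal is (2,2) = 147 − 98 = 49.
Using row 1: 51 + 43 + ? → (1,2) = 147 − 94 = 53.
Row 2: 41 + 49 + ? = 147, so (2,3) = 57.
Column 2 needs 147; the known cells sum to 102, so (3,2) = 45.
Column 3: 43 + 57 + ? = 147, so (3,3) = 47.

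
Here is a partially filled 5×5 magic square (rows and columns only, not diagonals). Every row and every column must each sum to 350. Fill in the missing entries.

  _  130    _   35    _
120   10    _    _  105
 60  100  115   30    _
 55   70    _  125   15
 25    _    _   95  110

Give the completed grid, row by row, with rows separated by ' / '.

90 130 20 35 75 / 120 10 50 65 105 / 60 100 115 30 45 / 55 70 85 125 15 / 25 40 80 95 110

Row 3 needs 350; the known cells sum to 305, so (3,5) = 45.
Row 4: 55 + 70 + 125 + 15 + ? = 350, so (4,3) = 85.
From column 1, 350 − (120 + 60 + 55 + 25) gives (1,1) = 90.
Column 2 needs 350; the known cells sum to 310, so (5,2) = 40.
Column 4: 35 + 30 + 125 + 95 + ? = 350, so (2,4) = 65.
The remaining cell in column 5 is (1,5) = 350 − 275 = 75.
Row 1 needs 350; the known cells sum to 330, so (1,3) = 20.
Using row 2: 120 + 10 + 65 + 105 + ? → (2,3) = 350 − 300 = 50.
Using row 5: 25 + 40 + 95 + 110 + ? → (5,3) = 350 − 270 = 80.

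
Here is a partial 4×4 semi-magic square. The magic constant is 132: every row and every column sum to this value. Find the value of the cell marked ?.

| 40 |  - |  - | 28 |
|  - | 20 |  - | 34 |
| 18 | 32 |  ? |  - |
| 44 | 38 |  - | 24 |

Row 4: 44 + 38 + 24 + ? = 132, so (4,3) = 26.
From column 1, 132 − (40 + 18 + 44) gives (2,1) = 30.
The remaining cell in column 2 is (1,2) = 132 − 90 = 42.
The remaining cell in column 4 is (3,4) = 132 − 86 = 46.
Using row 1: 40 + 42 + 28 + ? → (1,3) = 132 − 110 = 22.
Row 2 must total 132; the given cells sum to 84, so (2,3) = 48.
Row 3 must total 132; the given cells sum to 96, so (3,3) = 36.

36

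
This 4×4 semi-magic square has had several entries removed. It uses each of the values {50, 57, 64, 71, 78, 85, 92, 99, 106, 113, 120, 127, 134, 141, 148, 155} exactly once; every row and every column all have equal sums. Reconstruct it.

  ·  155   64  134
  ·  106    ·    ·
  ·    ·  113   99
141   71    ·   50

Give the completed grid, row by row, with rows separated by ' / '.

The 16 entries sum to 1640, so each line sums to 1640/4 = 410.
From row 1, 410 − (155 + 64 + 134) gives (1,1) = 57.
Using row 4: 141 + 71 + 50 + ? → (4,3) = 410 − 262 = 148.
Using column 2: 155 + 106 + 71 + ? → (3,2) = 410 − 332 = 78.
Column 3 needs 410; the known cells sum to 325, so (2,3) = 85.
Column 4: 134 + 99 + 50 + ? = 410, so (2,4) = 127.
Row 2 needs 410; the known cells sum to 318, so (2,1) = 92.
Row 3 needs 410; the known cells sum to 290, so (3,1) = 120.

57 155 64 134 / 92 106 85 127 / 120 78 113 99 / 141 71 148 50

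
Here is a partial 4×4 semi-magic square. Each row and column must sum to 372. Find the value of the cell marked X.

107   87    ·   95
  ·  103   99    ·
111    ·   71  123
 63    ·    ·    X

Row 1 must total 372; the given cells sum to 289, so (1,3) = 83.
Using row 3: 111 + 71 + 123 + ? → (3,2) = 372 − 305 = 67.
Column 1 must total 372; the given cells sum to 281, so (2,1) = 91.
Column 2: 87 + 103 + 67 + ? = 372, so (4,2) = 115.
From column 3, 372 − (83 + 99 + 71) gives (4,3) = 119.
Row 2 needs 372; the known cells sum to 293, so (2,4) = 79.
The remaining cell in row 4 is (4,4) = 372 − 297 = 75.

75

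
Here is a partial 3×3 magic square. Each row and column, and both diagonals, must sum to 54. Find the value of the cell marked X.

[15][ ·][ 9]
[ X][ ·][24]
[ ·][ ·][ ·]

12

Row 1: 15 + 9 + ? = 54, so (1,2) = 30.
Column 3 needs 54; the known cells sum to 33, so (3,3) = 21.
Main diagonal: 15 + 21 + ? = 54, so (2,2) = 18.
The remaining cell in anti-diagonal is (3,1) = 54 − 27 = 27.
Row 2 must total 54; the given cells sum to 42, so (2,1) = 12.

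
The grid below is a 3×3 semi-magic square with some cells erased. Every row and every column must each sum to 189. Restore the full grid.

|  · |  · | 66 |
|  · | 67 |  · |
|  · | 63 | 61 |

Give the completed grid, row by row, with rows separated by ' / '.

64 59 66 / 60 67 62 / 65 63 61

Using row 3: 63 + 61 + ? → (3,1) = 189 − 124 = 65.
Using column 2: 67 + 63 + ? → (1,2) = 189 − 130 = 59.
Column 3: 66 + 61 + ? = 189, so (2,3) = 62.
The remaining cell in row 1 is (1,1) = 189 − 125 = 64.
Row 2: 67 + 62 + ? = 189, so (2,1) = 60.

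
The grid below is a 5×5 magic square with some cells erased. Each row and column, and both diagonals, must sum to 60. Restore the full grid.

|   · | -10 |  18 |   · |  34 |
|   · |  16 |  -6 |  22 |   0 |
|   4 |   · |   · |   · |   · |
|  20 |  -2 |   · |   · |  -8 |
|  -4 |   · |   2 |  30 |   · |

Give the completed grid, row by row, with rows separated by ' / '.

The remaining cell in row 2 is (2,1) = 60 − 32 = 28.
The remaining cell in column 1 is (1,1) = 60 − 48 = 12.
Anti-diagonal needs 60; the known cells sum to 50, so (3,3) = 10.
Using row 1: 12 + (-10) + 18 + 34 + ? → (1,4) = 60 − 54 = 6.
Using column 3: 18 + (-6) + 10 + 2 + ? → (4,3) = 60 − 24 = 36.
The remaining cell in row 4 is (4,4) = 60 − 46 = 14.
Using column 4: 6 + 22 + 14 + 30 + ? → (3,4) = 60 − 72 = -12.
Using main diagonal: 12 + 16 + 10 + 14 + ? → (5,5) = 60 − 52 = 8.
Row 5 needs 60; the known cells sum to 36, so (5,2) = 24.
Column 2 needs 60; the known cells sum to 28, so (3,2) = 32.
The remaining cell in column 5 is (3,5) = 60 − 34 = 26.

12 -10 18 6 34 / 28 16 -6 22 0 / 4 32 10 -12 26 / 20 -2 36 14 -8 / -4 24 2 30 8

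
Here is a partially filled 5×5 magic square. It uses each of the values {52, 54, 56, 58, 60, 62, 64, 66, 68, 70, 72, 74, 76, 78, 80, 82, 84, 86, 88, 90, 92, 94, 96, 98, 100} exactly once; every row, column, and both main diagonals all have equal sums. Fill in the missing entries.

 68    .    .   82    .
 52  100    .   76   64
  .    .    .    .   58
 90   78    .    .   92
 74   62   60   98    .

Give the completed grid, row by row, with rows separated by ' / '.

68 56 94 82 80 / 52 100 88 76 64 / 96 84 72 70 58 / 90 78 66 54 92 / 74 62 60 98 86

The 25 entries sum to 1900, so each line sums to 1900/5 = 380.
Row 2: 52 + 100 + 76 + 64 + ? = 380, so (2,3) = 88.
Row 5 needs 380; the known cells sum to 294, so (5,5) = 86.
Column 1 needs 380; the known cells sum to 284, so (3,1) = 96.
Column 5 needs 380; the known cells sum to 300, so (1,5) = 80.
Anti-diagonal must total 380; the given cells sum to 308, so (3,3) = 72.
Using main diagonal: 68 + 100 + 72 + 86 + ? → (4,4) = 380 − 326 = 54.
From row 4, 380 − (90 + 78 + 54 + 92) gives (4,3) = 66.
Using column 3: 88 + 72 + 66 + 60 + ? → (1,3) = 380 − 286 = 94.
Column 4 needs 380; the known cells sum to 310, so (3,4) = 70.
Using row 1: 68 + 94 + 82 + 80 + ? → (1,2) = 380 − 324 = 56.
Using row 3: 96 + 72 + 70 + 58 + ? → (3,2) = 380 − 296 = 84.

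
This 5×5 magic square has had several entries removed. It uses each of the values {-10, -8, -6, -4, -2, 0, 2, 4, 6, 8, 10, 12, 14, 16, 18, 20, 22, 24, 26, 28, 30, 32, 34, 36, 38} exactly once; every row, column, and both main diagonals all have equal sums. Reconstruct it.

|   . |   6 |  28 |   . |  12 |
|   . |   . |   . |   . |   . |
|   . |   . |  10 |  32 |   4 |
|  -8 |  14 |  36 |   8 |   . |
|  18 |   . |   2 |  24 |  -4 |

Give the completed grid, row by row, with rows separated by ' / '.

34 6 28 -10 12 / 0 22 -6 16 38 / 26 -2 10 32 4 / -8 14 36 8 20 / 18 30 2 24 -4

The 25 entries sum to 350, so each line sums to 350/5 = 70.
Row 4 must total 70; the given cells sum to 50, so (4,5) = 20.
Using row 5: 18 + 2 + 24 + (-4) + ? → (5,2) = 70 − 40 = 30.
Column 3 must total 70; the given cells sum to 76, so (2,3) = -6.
Column 5 must total 70; the given cells sum to 32, so (2,5) = 38.
Anti-diagonal needs 70; the known cells sum to 54, so (2,4) = 16.
Using column 4: 16 + 32 + 8 + 24 + ? → (1,4) = 70 − 80 = -10.
The remaining cell in row 1 is (1,1) = 70 − 36 = 34.
Main diagonal needs 70; the known cells sum to 48, so (2,2) = 22.
From row 2, 70 − (22 + (-6) + 16 + 38) gives (2,1) = 0.
The remaining cell in column 1 is (3,1) = 70 − 44 = 26.
Column 2: 6 + 22 + 14 + 30 + ? = 70, so (3,2) = -2.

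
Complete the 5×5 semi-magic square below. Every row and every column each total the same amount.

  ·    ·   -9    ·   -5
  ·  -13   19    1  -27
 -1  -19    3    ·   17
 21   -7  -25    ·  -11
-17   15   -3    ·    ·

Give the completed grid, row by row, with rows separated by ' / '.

Column 3 is already complete: -9 + 19 + 3 + -25 + -3 = -15, so that is the magic constant.
Using row 2: -13 + 19 + 1 + (-27) + ? → (2,1) = -15 − (-20) = 5.
Using row 3: -1 + (-19) + 3 + 17 + ? → (3,4) = -15 − 0 = -15.
The remaining cell in row 4 is (4,4) = -15 − (-22) = 7.
Column 1 needs -15; the known cells sum to 8, so (1,1) = -23.
Column 2 needs -15; the known cells sum to -24, so (1,2) = 9.
Using column 5: -5 + (-27) + 17 + (-11) + ? → (5,5) = -15 − (-26) = 11.
Using row 1: -23 + 9 + (-9) + (-5) + ? → (1,4) = -15 − (-28) = 13.
Using row 5: -17 + 15 + (-3) + 11 + ? → (5,4) = -15 − 6 = -21.

-23 9 -9 13 -5 / 5 -13 19 1 -27 / -1 -19 3 -15 17 / 21 -7 -25 7 -11 / -17 15 -3 -21 11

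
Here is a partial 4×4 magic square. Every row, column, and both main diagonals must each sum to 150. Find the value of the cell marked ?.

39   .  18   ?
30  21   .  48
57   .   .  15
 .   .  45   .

33

Using row 2: 30 + 21 + 48 + ? → (2,3) = 150 − 99 = 51.
The remaining cell in column 1 is (4,1) = 150 − 126 = 24.
The remaining cell in column 3 is (3,3) = 150 − 114 = 36.
Main diagonal: 39 + 21 + 36 + ? = 150, so (4,4) = 54.
From row 3, 150 − (57 + 36 + 15) gives (3,2) = 42.
Row 4: 24 + 45 + 54 + ? = 150, so (4,2) = 27.
From column 2, 150 − (21 + 42 + 27) gives (1,2) = 60.
Column 4: 48 + 15 + 54 + ? = 150, so (1,4) = 33.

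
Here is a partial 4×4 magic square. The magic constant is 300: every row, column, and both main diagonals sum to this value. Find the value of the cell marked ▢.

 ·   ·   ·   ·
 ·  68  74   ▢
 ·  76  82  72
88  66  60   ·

80

From row 3, 300 − (76 + 82 + 72) gives (3,1) = 70.
Row 4 needs 300; the known cells sum to 214, so (4,4) = 86.
Column 2: 68 + 76 + 66 + ? = 300, so (1,2) = 90.
Using column 3: 74 + 82 + 60 + ? → (1,3) = 300 − 216 = 84.
Main diagonal needs 300; the known cells sum to 236, so (1,1) = 64.
Anti-diagonal: 74 + 76 + 88 + ? = 300, so (1,4) = 62.
Column 1: 64 + 70 + 88 + ? = 300, so (2,1) = 78.
From column 4, 300 − (62 + 72 + 86) gives (2,4) = 80.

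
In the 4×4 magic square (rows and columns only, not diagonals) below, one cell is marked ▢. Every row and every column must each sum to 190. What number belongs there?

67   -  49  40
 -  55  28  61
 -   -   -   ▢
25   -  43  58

31

Row 1: 67 + 49 + 40 + ? = 190, so (1,2) = 34.
Row 2 must total 190; the given cells sum to 144, so (2,1) = 46.
From row 4, 190 − (25 + 43 + 58) gives (4,2) = 64.
Column 1: 67 + 46 + 25 + ? = 190, so (3,1) = 52.
Column 2 must total 190; the given cells sum to 153, so (3,2) = 37.
From column 3, 190 − (49 + 28 + 43) gives (3,3) = 70.
Column 4: 40 + 61 + 58 + ? = 190, so (3,4) = 31.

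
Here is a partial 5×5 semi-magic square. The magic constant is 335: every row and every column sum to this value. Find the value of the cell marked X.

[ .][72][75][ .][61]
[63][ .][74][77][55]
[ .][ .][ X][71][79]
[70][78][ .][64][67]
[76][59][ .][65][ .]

The remaining cell in row 2 is (2,2) = 335 − 269 = 66.
Row 4 must total 335; the given cells sum to 279, so (4,3) = 56.
The remaining cell in column 2 is (3,2) = 335 − 275 = 60.
From column 4, 335 − (77 + 71 + 64 + 65) gives (1,4) = 58.
The remaining cell in column 5 is (5,5) = 335 − 262 = 73.
Using row 1: 72 + 75 + 58 + 61 + ? → (1,1) = 335 − 266 = 69.
Row 5 needs 335; the known cells sum to 273, so (5,3) = 62.
Column 1: 69 + 63 + 70 + 76 + ? = 335, so (3,1) = 57.
Using column 3: 75 + 74 + 56 + 62 + ? → (3,3) = 335 − 267 = 68.

68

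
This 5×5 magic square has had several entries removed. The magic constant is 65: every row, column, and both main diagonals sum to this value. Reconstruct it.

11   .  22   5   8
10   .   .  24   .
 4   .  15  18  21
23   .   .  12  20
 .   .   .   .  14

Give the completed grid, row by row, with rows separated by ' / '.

11 19 22 5 8 / 10 13 16 24 2 / 4 7 15 18 21 / 23 1 9 12 20 / 17 25 3 6 14

Row 1 must total 65; the given cells sum to 46, so (1,2) = 19.
Row 3 needs 65; the known cells sum to 58, so (3,2) = 7.
Column 1 must total 65; the given cells sum to 48, so (5,1) = 17.
From column 4, 65 − (5 + 24 + 18 + 12) gives (5,4) = 6.
Column 5: 8 + 21 + 20 + 14 + ? = 65, so (2,5) = 2.
Using main diagonal: 11 + 15 + 12 + 14 + ? → (2,2) = 65 − 52 = 13.
Anti-diagonal needs 65; the known cells sum to 64, so (4,2) = 1.
Using row 2: 10 + 13 + 24 + 2 + ? → (2,3) = 65 − 49 = 16.
From row 4, 65 − (23 + 1 + 12 + 20) gives (4,3) = 9.
Column 2 must total 65; the given cells sum to 40, so (5,2) = 25.
The remaining cell in column 3 is (5,3) = 65 − 62 = 3.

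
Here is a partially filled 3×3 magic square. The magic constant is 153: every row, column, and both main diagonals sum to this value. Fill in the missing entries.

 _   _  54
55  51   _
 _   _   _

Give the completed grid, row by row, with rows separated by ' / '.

50 49 54 / 55 51 47 / 48 53 52

From row 2, 153 − (55 + 51) gives (2,3) = 47.
From column 3, 153 − (54 + 47) gives (3,3) = 52.
Main diagonal: 51 + 52 + ? = 153, so (1,1) = 50.
Anti-diagonal: 54 + 51 + ? = 153, so (3,1) = 48.
Using row 1: 50 + 54 + ? → (1,2) = 153 − 104 = 49.
Row 3 must total 153; the given cells sum to 100, so (3,2) = 53.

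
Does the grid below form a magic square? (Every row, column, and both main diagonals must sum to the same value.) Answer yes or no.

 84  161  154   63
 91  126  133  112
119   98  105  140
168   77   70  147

Yes

Row 1: 84 + 161 + 154 + 63 = 462.
Row 2: 91 + 126 + 133 + 112 = 462.
Row 3: 119 + 98 + 105 + 140 = 462.
Row 4: 168 + 77 + 70 + 147 = 462.
Column 1: 84 + 91 + 119 + 168 = 462.
Column 2: 161 + 126 + 98 + 77 = 462.
Column 3: 154 + 133 + 105 + 70 = 462.
Column 4: 63 + 112 + 140 + 147 = 462.
Main diagonal: 84 + 126 + 105 + 147 = 462.
Anti-diagonal: 63 + 133 + 98 + 168 = 462.
All lines sum to 462.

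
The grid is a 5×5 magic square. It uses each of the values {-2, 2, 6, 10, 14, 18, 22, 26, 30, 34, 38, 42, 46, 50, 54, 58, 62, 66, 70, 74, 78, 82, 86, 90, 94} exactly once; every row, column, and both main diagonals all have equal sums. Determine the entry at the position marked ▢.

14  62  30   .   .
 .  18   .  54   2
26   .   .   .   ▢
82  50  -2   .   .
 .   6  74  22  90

58

The 25 entries sum to 1150, so each line sums to 1150/5 = 230.
From row 5, 230 − (6 + 74 + 22 + 90) gives (5,1) = 38.
The remaining cell in column 1 is (2,1) = 230 − 160 = 70.
Column 2 must total 230; the given cells sum to 136, so (3,2) = 94.
Row 2: 70 + 18 + 54 + 2 + ? = 230, so (2,3) = 86.
Column 3: 30 + 86 + (-2) + 74 + ? = 230, so (3,3) = 42.
Main diagonal must total 230; the given cells sum to 164, so (4,4) = 66.
From anti-diagonal, 230 − (54 + 42 + 50 + 38) gives (1,5) = 46.
Row 1 needs 230; the known cells sum to 152, so (1,4) = 78.
The remaining cell in row 4 is (4,5) = 230 − 196 = 34.
The remaining cell in column 4 is (3,4) = 230 − 220 = 10.
Column 5: 46 + 2 + 34 + 90 + ? = 230, so (3,5) = 58.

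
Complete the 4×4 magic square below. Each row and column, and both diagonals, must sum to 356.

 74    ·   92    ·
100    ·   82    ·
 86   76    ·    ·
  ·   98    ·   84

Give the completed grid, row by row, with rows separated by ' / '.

74 88 92 102 / 100 94 82 80 / 86 76 104 90 / 96 98 78 84

Column 1 needs 356; the known cells sum to 260, so (4,1) = 96.
From anti-diagonal, 356 − (82 + 76 + 96) gives (1,4) = 102.
Row 1: 74 + 92 + 102 + ? = 356, so (1,2) = 88.
Row 4 needs 356; the known cells sum to 278, so (4,3) = 78.
The remaining cell in column 2 is (2,2) = 356 − 262 = 94.
The remaining cell in column 3 is (3,3) = 356 − 252 = 104.
Row 2 needs 356; the known cells sum to 276, so (2,4) = 80.
From row 3, 356 − (86 + 76 + 104) gives (3,4) = 90.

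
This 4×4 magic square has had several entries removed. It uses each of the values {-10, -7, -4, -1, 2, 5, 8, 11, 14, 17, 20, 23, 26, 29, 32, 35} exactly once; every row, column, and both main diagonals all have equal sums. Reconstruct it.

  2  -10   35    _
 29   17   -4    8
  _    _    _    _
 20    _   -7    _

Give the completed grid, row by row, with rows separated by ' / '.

The 16 entries sum to 200, so each line sums to 200/4 = 50.
Row 1: 2 + (-10) + 35 + ? = 50, so (1,4) = 23.
Column 1: 2 + 29 + 20 + ? = 50, so (3,1) = -1.
From column 3, 50 − (35 + (-4) + (-7)) gives (3,3) = 26.
Using main diagonal: 2 + 17 + 26 + ? → (4,4) = 50 − 45 = 5.
Anti-diagonal: 23 + (-4) + 20 + ? = 50, so (3,2) = 11.
Row 3 needs 50; the known cells sum to 36, so (3,4) = 14.
The remaining cell in row 4 is (4,2) = 50 − 18 = 32.

2 -10 35 23 / 29 17 -4 8 / -1 11 26 14 / 20 32 -7 5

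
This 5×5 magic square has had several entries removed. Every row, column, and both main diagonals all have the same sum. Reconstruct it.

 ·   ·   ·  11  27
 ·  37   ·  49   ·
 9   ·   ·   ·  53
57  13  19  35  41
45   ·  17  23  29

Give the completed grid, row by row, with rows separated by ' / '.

33 39 55 11 27 / 21 37 43 49 15 / 9 25 31 47 53 / 57 13 19 35 41 / 45 51 17 23 29

Row 4 is already complete: 57 + 13 + 19 + 35 + 41 = 165, so that is the magic constant.
The remaining cell in row 5 is (5,2) = 165 − 114 = 51.
From column 4, 165 − (11 + 49 + 35 + 23) gives (3,4) = 47.
The remaining cell in column 5 is (2,5) = 165 − 150 = 15.
The remaining cell in anti-diagonal is (3,3) = 165 − 134 = 31.
The remaining cell in row 3 is (3,2) = 165 − 140 = 25.
Column 2: 37 + 25 + 13 + 51 + ? = 165, so (1,2) = 39.
Main diagonal: 37 + 31 + 35 + 29 + ? = 165, so (1,1) = 33.
The remaining cell in row 1 is (1,3) = 165 − 110 = 55.
Using column 1: 33 + 9 + 57 + 45 + ? → (2,1) = 165 − 144 = 21.
Column 3 must total 165; the given cells sum to 122, so (2,3) = 43.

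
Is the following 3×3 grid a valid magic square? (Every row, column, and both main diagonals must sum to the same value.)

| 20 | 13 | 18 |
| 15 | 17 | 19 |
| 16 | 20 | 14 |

No — anti-diagonal sums to 51 but row 3 sums to 50.

Row 1: 20 + 13 + 18 = 51.
Row 2: 15 + 17 + 19 = 51.
Row 3: 16 + 20 + 14 = 50.
Column 1: 20 + 15 + 16 = 51.
Column 2: 13 + 17 + 20 = 50.
Column 3: 18 + 19 + 14 = 51.
Main diagonal: 20 + 17 + 14 = 51.
Anti-diagonal: 18 + 17 + 16 = 51.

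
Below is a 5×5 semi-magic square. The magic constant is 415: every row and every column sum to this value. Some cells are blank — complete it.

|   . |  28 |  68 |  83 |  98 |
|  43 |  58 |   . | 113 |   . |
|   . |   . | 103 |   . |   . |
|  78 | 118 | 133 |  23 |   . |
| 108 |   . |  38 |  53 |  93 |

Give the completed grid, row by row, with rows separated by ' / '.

138 28 68 83 98 / 43 58 73 113 128 / 48 88 103 143 33 / 78 118 133 23 63 / 108 123 38 53 93

From row 1, 415 − (28 + 68 + 83 + 98) gives (1,1) = 138.
Row 4 needs 415; the known cells sum to 352, so (4,5) = 63.
From row 5, 415 − (108 + 38 + 53 + 93) gives (5,2) = 123.
Column 1 needs 415; the known cells sum to 367, so (3,1) = 48.
The remaining cell in column 2 is (3,2) = 415 − 327 = 88.
The remaining cell in column 3 is (2,3) = 415 − 342 = 73.
Column 4 needs 415; the known cells sum to 272, so (3,4) = 143.
The remaining cell in row 2 is (2,5) = 415 − 287 = 128.
Row 3 needs 415; the known cells sum to 382, so (3,5) = 33.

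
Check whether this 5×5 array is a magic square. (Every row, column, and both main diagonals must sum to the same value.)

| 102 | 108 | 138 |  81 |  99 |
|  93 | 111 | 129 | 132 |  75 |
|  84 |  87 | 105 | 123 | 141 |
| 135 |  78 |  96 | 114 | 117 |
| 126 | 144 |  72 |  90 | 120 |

No — row 5 sums to 552 but column 2 sums to 528.

Row 1: 102 + 108 + 138 + 81 + 99 = 528.
Row 2: 93 + 111 + 129 + 132 + 75 = 540.
Row 3: 84 + 87 + 105 + 123 + 141 = 540.
Row 4: 135 + 78 + 96 + 114 + 117 = 540.
Row 5: 126 + 144 + 72 + 90 + 120 = 552.
Column 1: 102 + 93 + 84 + 135 + 126 = 540.
Column 2: 108 + 111 + 87 + 78 + 144 = 528.
Column 3: 138 + 129 + 105 + 96 + 72 = 540.
Column 4: 81 + 132 + 123 + 114 + 90 = 540.
Column 5: 99 + 75 + 141 + 117 + 120 = 552.
Main diagonal: 102 + 111 + 105 + 114 + 120 = 552.
Anti-diagonal: 99 + 132 + 105 + 78 + 126 = 540.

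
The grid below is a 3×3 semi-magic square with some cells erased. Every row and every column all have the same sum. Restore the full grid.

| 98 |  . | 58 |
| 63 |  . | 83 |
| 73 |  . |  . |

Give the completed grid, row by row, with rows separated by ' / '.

98 78 58 / 63 88 83 / 73 68 93

Column 1 is already complete: 98 + 63 + 73 = 234, so that is the magic constant.
Row 1 needs 234; the known cells sum to 156, so (1,2) = 78.
Row 2 must total 234; the given cells sum to 146, so (2,2) = 88.
Column 2: 78 + 88 + ? = 234, so (3,2) = 68.
Using column 3: 58 + 83 + ? → (3,3) = 234 − 141 = 93.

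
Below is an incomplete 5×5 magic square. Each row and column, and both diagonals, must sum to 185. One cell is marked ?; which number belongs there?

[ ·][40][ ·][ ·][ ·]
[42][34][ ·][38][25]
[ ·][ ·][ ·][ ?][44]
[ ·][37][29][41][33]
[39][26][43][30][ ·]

27

Row 2: 42 + 34 + 38 + 25 + ? = 185, so (2,3) = 46.
Using row 4: 37 + 29 + 41 + 33 + ? → (4,1) = 185 − 140 = 45.
Using row 5: 39 + 26 + 43 + 30 + ? → (5,5) = 185 − 138 = 47.
Column 2 needs 185; the known cells sum to 137, so (3,2) = 48.
The remaining cell in column 5 is (1,5) = 185 − 149 = 36.
Using anti-diagonal: 36 + 38 + 37 + 39 + ? → (3,3) = 185 − 150 = 35.
From column 3, 185 − (46 + 35 + 29 + 43) gives (1,3) = 32.
Main diagonal needs 185; the known cells sum to 157, so (1,1) = 28.
Row 1 must total 185; the given cells sum to 136, so (1,4) = 49.
The remaining cell in column 1 is (3,1) = 185 − 154 = 31.
Column 4: 49 + 38 + 41 + 30 + ? = 185, so (3,4) = 27.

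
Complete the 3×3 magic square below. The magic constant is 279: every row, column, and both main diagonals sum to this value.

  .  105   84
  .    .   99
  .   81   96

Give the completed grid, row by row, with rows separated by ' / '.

Row 1 needs 279; the known cells sum to 189, so (1,1) = 90.
Row 3 must total 279; the given cells sum to 177, so (3,1) = 102.
The remaining cell in column 1 is (2,1) = 279 − 192 = 87.
Column 2 must total 279; the given cells sum to 186, so (2,2) = 93.

90 105 84 / 87 93 99 / 102 81 96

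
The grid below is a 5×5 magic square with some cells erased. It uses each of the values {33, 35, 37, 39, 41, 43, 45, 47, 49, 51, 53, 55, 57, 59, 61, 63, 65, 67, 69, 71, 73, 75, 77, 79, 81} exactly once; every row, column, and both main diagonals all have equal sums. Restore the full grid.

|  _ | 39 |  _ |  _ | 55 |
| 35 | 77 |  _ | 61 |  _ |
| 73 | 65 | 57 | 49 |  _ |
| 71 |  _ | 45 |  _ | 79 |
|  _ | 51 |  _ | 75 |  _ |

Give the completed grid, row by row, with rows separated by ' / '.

47 39 81 63 55 / 35 77 69 61 43 / 73 65 57 49 41 / 71 53 45 37 79 / 59 51 33 75 67

The 25 entries sum to 1425, so each line sums to 1425/5 = 285.
Row 3: 73 + 65 + 57 + 49 + ? = 285, so (3,5) = 41.
Column 2 must total 285; the given cells sum to 232, so (4,2) = 53.
The remaining cell in anti-diagonal is (5,1) = 285 − 226 = 59.
Row 4 must total 285; the given cells sum to 248, so (4,4) = 37.
Using column 1: 35 + 73 + 71 + 59 + ? → (1,1) = 285 − 238 = 47.
Column 4 must total 285; the given cells sum to 222, so (1,4) = 63.
Using main diagonal: 47 + 77 + 57 + 37 + ? → (5,5) = 285 − 218 = 67.
Using row 1: 47 + 39 + 63 + 55 + ? → (1,3) = 285 − 204 = 81.
Row 5 needs 285; the known cells sum to 252, so (5,3) = 33.
The remaining cell in column 3 is (2,3) = 285 − 216 = 69.
Column 5 needs 285; the known cells sum to 242, so (2,5) = 43.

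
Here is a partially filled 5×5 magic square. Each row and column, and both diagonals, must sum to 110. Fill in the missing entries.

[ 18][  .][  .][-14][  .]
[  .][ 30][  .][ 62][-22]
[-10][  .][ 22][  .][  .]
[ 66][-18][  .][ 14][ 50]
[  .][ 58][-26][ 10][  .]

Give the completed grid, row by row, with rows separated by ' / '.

The remaining cell in row 4 is (4,3) = 110 − 112 = -2.
Column 4 must total 110; the given cells sum to 72, so (3,4) = 38.
Main diagonal: 18 + 30 + 22 + 14 + ? = 110, so (5,5) = 26.
Row 5: 58 + (-26) + 10 + 26 + ? = 110, so (5,1) = 42.
Column 1: 18 + (-10) + 66 + 42 + ? = 110, so (2,1) = -6.
The remaining cell in anti-diagonal is (1,5) = 110 − 108 = 2.
Row 2 needs 110; the known cells sum to 64, so (2,3) = 46.
From column 3, 110 − (46 + 22 + (-2) + (-26)) gives (1,3) = 70.
Column 5 needs 110; the known cells sum to 56, so (3,5) = 54.
The remaining cell in row 1 is (1,2) = 110 − 76 = 34.
Row 3 needs 110; the known cells sum to 104, so (3,2) = 6.

18 34 70 -14 2 / -6 30 46 62 -22 / -10 6 22 38 54 / 66 -18 -2 14 50 / 42 58 -26 10 26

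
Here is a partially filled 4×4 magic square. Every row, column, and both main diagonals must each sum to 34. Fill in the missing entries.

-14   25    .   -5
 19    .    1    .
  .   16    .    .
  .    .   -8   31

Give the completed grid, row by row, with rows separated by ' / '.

Row 1 needs 34; the known cells sum to 6, so (1,3) = 28.
Column 3 must total 34; the given cells sum to 21, so (3,3) = 13.
From main diagonal, 34 − (-14 + 13 + 31) gives (2,2) = 4.
Anti-diagonal: -5 + 1 + 16 + ? = 34, so (4,1) = 22.
Row 2: 19 + 4 + 1 + ? = 34, so (2,4) = 10.
Row 4 must total 34; the given cells sum to 45, so (4,2) = -11.
Column 1 must total 34; the given cells sum to 27, so (3,1) = 7.
Using column 4: -5 + 10 + 31 + ? → (3,4) = 34 − 36 = -2.

-14 25 28 -5 / 19 4 1 10 / 7 16 13 -2 / 22 -11 -8 31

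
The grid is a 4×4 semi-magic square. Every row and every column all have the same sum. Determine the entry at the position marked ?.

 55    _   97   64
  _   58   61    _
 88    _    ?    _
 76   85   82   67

70

Row 4 is complete and sums to 310; that is the magic constant.
Row 1: 55 + 97 + 64 + ? = 310, so (1,2) = 94.
Column 1 must total 310; the given cells sum to 219, so (2,1) = 91.
Column 2 needs 310; the known cells sum to 237, so (3,2) = 73.
Column 3: 97 + 61 + 82 + ? = 310, so (3,3) = 70.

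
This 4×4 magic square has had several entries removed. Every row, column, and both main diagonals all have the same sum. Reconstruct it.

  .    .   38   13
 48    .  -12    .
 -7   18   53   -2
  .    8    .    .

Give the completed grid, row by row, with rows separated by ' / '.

Row 3 is already complete: -7 + 18 + 53 + -2 = 62, so that is the magic constant.
From column 3, 62 − (38 + (-12) + 53) gives (4,3) = -17.
Anti-diagonal: 13 + (-12) + 18 + ? = 62, so (4,1) = 43.
Using row 4: 43 + 8 + (-17) + ? → (4,4) = 62 − 34 = 28.
From column 1, 62 − (48 + (-7) + 43) gives (1,1) = -22.
Column 4 must total 62; the given cells sum to 39, so (2,4) = 23.
Using main diagonal: -22 + 53 + 28 + ? → (2,2) = 62 − 59 = 3.
Row 1: -22 + 38 + 13 + ? = 62, so (1,2) = 33.

-22 33 38 13 / 48 3 -12 23 / -7 18 53 -2 / 43 8 -17 28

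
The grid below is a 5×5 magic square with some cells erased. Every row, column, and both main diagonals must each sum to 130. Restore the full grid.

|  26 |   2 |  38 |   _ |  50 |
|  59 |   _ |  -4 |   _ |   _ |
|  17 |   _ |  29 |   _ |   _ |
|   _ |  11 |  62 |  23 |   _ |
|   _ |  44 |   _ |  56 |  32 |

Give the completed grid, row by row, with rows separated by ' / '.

From row 1, 130 − (26 + 2 + 38 + 50) gives (1,4) = 14.
Column 3 needs 130; the known cells sum to 125, so (5,3) = 5.
Main diagonal needs 130; the known cells sum to 110, so (2,2) = 20.
The remaining cell in row 5 is (5,1) = 130 − 137 = -7.
Column 1 needs 130; the known cells sum to 95, so (4,1) = 35.
From column 2, 130 − (2 + 20 + 11 + 44) gives (3,2) = 53.
Anti-diagonal: 50 + 29 + 11 + (-7) + ? = 130, so (2,4) = 47.
Row 2: 59 + 20 + (-4) + 47 + ? = 130, so (2,5) = 8.
From row 4, 130 − (35 + 11 + 62 + 23) gives (4,5) = -1.
Column 4: 14 + 47 + 23 + 56 + ? = 130, so (3,4) = -10.
Column 5 needs 130; the known cells sum to 89, so (3,5) = 41.

26 2 38 14 50 / 59 20 -4 47 8 / 17 53 29 -10 41 / 35 11 62 23 -1 / -7 44 5 56 32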